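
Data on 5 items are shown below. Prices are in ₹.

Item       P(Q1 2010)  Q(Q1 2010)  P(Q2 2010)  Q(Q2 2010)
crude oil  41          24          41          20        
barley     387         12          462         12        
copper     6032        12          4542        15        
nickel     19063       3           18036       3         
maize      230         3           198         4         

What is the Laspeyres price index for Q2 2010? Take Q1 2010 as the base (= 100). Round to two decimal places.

85.17

Laspeyres price index uses base-period quantities as weights.
ΣP(Q2 2010)·Q(Q1 2010) = 41×24 + 462×12 + 4542×12 + 18036×3 + 198×3 = 984 + 5544 + 54504 + 54108 + 594 = 115734
ΣP(Q1 2010)·Q(Q1 2010) = 41×24 + 387×12 + 6032×12 + 19063×3 + 230×3 = 984 + 4644 + 72384 + 57189 + 690 = 135891
Index = 115734 / 135891 × 100 = 85.1668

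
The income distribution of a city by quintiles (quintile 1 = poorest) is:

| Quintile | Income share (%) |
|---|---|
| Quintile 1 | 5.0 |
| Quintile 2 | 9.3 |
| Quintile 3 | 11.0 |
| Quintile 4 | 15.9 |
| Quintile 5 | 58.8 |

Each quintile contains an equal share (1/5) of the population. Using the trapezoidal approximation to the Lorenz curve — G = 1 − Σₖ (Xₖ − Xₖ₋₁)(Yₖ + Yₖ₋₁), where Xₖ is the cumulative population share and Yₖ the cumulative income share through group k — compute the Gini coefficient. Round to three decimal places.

Cumulative income shares Yₖ: 0.0500, 0.1430, 0.2530, 0.4120, 1.0000
Σ (Xₖ−Xₖ₋₁)(Yₖ+Yₖ₋₁) = (1/5)(0.0500+0.0000) + (1/5)(0.1430+0.0500) + (1/5)(0.2530+0.1430) + (1/5)(0.4120+0.2530) + (1/5)(1.0000+0.4120)
  = 0.0100 + 0.0386 + 0.0792 + 0.1330 + 0.2824 = 0.5432
G = 1 − 0.5432 = 0.4568

0.457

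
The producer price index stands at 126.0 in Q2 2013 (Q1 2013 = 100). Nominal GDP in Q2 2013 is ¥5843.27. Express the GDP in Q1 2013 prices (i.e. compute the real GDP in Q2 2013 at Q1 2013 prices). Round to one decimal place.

Real = Nominal ÷ (Index/100) = 5843.27 ÷ (126.0/100)
     = 5843.27 ÷ 1.260 = 4637.5159

4637.5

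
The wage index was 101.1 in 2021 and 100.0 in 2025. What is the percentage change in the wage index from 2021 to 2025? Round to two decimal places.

-1.09%

Change = (100.0 − 101.1) / 101.1 × 100
       = -1.1 / 101.1 × 100 = -1.0880%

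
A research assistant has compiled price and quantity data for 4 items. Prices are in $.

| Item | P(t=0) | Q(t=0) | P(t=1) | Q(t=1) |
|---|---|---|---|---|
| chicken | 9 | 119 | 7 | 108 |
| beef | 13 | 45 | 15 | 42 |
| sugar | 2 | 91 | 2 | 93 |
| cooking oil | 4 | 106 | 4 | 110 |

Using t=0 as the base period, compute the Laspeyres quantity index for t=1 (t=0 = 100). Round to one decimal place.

Laspeyres quantity index uses base-period prices as weights.
ΣP(t=0)·Q(t=1) = 9×108 + 13×42 + 2×93 + 4×110 = 972 + 546 + 186 + 440 = 2144
ΣP(t=0)·Q(t=0) = 9×119 + 13×45 + 2×91 + 4×106 = 1071 + 585 + 182 + 424 = 2262
Index = 2144 / 2262 × 100 = 94.7834

94.8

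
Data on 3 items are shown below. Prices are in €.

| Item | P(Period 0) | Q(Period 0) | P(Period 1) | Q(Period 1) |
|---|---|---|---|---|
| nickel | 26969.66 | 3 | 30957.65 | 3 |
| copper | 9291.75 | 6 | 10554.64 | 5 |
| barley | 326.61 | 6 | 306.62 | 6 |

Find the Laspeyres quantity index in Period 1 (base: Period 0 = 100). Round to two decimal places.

93.30

Laspeyres quantity index uses base-period prices as weights.
ΣP(Period 0)·Q(Period 1) = 26969.66×3 + 9291.75×5 + 326.61×6 = 80908.98 + 46458.75 + 1959.66 = 129327.39
ΣP(Period 0)·Q(Period 0) = 26969.66×3 + 9291.75×6 + 326.61×6 = 80908.98 + 55750.5 + 1959.66 = 138619.14
Index = 129327.39 / 138619.14 × 100 = 93.2969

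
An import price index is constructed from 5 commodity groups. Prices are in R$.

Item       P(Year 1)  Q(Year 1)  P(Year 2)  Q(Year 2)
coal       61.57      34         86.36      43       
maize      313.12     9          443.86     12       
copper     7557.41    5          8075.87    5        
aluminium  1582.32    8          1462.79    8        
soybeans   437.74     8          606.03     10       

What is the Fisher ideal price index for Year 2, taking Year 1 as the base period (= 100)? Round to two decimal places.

Laspeyres component (base-period weights):
ΣP(Year 2)Q(Year 1) = 86.36×34 + 443.86×9 + 8075.87×5 + 1462.79×8 + 606.03×8 = 2936.24 + 3994.74 + 40379.35 + 11702.32 + 4848.24 = 63860.89
ΣP(Year 1)Q(Year 1) = 61.57×34 + 313.12×9 + 7557.41×5 + 1582.32×8 + 437.74×8 = 2093.38 + 2818.08 + 37787.05 + 12658.56 + 3501.92 = 58858.99
L = 63860.89 / 58858.99 × 100 = 108.4981
Paasche component (current-period weights):
ΣP(Year 2)Q(Year 2) = 86.36×43 + 443.86×12 + 8075.87×5 + 1462.79×8 + 606.03×10 = 3713.48 + 5326.32 + 40379.35 + 11702.32 + 6060.3 = 67181.77
ΣP(Year 1)Q(Year 2) = 61.57×43 + 313.12×12 + 7557.41×5 + 1582.32×8 + 437.74×10 = 2647.51 + 3757.44 + 37787.05 + 12658.56 + 4377.4 = 61227.96
P = 67181.77 / 61227.96 × 100 = 109.7240
Fisher = √(L × P) = √(108.4981 × 109.7240) = 109.1093

109.11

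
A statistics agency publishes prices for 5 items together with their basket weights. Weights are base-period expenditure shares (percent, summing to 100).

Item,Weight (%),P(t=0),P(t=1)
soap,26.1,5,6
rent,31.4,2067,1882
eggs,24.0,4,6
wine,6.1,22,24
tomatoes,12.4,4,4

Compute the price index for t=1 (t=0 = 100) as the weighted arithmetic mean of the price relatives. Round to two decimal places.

114.96

soap: 26.1 × (6/5) = 26.1 × 1.200000 = 31.3200
rent: 31.4 × (1882/2067) = 31.4 × 0.910498 = 28.5896
eggs: 24.0 × (6/4) = 24.0 × 1.500000 = 36.0000
wine: 6.1 × (24/22) = 6.1 × 1.090909 = 6.6545
tomatoes: 12.4 × (4/4) = 12.4 × 1.000000 = 12.4000
Index = Σ wᵢ·(p₁ᵢ/p₀ᵢ) = 31.3200 + 28.5896 + 36.0000 + 6.6545 + 12.4000 = 114.9642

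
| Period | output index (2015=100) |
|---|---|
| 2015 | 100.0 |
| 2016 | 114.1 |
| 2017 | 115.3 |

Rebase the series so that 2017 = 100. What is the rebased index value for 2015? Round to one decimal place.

Rebased(2015) = 100.0 / 115.3 × 100 = 86.7303

86.7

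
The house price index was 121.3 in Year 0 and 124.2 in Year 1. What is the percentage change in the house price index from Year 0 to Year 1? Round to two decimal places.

2.39%

Change = (124.2 − 121.3) / 121.3 × 100
       = 2.9 / 121.3 × 100 = 2.3908%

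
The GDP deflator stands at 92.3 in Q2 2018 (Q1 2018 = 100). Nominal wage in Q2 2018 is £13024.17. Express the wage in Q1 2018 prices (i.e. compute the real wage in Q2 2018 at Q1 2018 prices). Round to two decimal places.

Real = Nominal ÷ (Index/100) = 13024.17 ÷ (92.3/100)
     = 13024.17 ÷ 0.923 = 14110.6934

14110.69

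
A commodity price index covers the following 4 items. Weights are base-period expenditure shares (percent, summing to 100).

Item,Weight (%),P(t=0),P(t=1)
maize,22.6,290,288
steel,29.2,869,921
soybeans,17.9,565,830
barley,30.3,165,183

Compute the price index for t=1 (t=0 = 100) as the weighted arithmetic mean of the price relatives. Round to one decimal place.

113.3

maize: 22.6 × (288/290) = 22.6 × 0.993103 = 22.4441
steel: 29.2 × (921/869) = 29.2 × 1.059839 = 30.9473
soybeans: 17.9 × (830/565) = 17.9 × 1.469027 = 26.2956
barley: 30.3 × (183/165) = 30.3 × 1.109091 = 33.6055
Index = Σ wᵢ·(p₁ᵢ/p₀ᵢ) = 22.4441 + 30.9473 + 26.2956 + 33.6055 = 113.2925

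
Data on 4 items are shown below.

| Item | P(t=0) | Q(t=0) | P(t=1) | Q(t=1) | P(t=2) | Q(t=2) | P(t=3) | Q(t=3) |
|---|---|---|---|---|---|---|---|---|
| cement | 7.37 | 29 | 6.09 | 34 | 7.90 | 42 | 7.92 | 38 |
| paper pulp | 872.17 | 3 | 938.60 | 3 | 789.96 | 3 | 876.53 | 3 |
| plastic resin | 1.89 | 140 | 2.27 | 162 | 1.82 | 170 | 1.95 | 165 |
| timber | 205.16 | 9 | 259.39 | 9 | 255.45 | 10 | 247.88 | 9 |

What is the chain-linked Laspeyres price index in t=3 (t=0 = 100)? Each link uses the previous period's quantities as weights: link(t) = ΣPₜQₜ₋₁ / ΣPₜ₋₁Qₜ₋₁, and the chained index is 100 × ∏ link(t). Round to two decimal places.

108.29

Link t=0→t=1:
ΣP(t=1)Q(t=0) = 6.09×29 + 938.60×3 + 2.27×140 + 259.39×9 = 176.61 + 2815.8 + 317.8 + 2334.51 = 5644.72
ΣP(t=0)Q(t=0) = 7.37×29 + 872.17×3 + 1.89×140 + 205.16×9 = 213.73 + 2616.51 + 264.6 + 1846.44 = 4941.28
link = 5644.72/4941.28 = 1.142360
Link t=1→t=2:
ΣP(t=2)Q(t=1) = 7.90×34 + 789.96×3 + 1.82×162 + 255.45×9 = 268.6 + 2369.88 + 294.84 + 2299.05 = 5232.37
ΣP(t=1)Q(t=1) = 6.09×34 + 938.60×3 + 2.27×162 + 259.39×9 = 207.06 + 2815.8 + 367.74 + 2334.51 = 5725.11
link = 5232.37/5725.11 = 0.913934
Link t=2→t=3:
ΣP(t=3)Q(t=2) = 7.92×42 + 876.53×3 + 1.95×170 + 247.88×10 = 332.64 + 2629.59 + 331.5 + 2478.8 = 5772.53
ΣP(t=2)Q(t=2) = 7.90×42 + 789.96×3 + 1.82×170 + 255.45×10 = 331.8 + 2369.88 + 309.4 + 2554.5 = 5565.58
link = 5772.53/5565.58 = 1.037184
Chained index = 100 × 1.142360 × 0.913934 × 1.037184 = 108.2863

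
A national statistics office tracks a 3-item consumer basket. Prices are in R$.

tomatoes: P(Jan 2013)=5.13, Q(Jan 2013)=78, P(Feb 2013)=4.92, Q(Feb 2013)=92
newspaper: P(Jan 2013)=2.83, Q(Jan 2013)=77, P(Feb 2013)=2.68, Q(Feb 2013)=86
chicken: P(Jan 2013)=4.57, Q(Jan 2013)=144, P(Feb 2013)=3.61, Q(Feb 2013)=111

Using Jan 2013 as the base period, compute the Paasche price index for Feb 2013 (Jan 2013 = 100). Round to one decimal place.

Paasche price index uses current-period quantities as weights.
ΣP(Feb 2013)·Q(Feb 2013) = 4.92×92 + 2.68×86 + 3.61×111 = 452.64 + 230.48 + 400.71 = 1083.83
ΣP(Jan 2013)·Q(Feb 2013) = 5.13×92 + 2.83×86 + 4.57×111 = 471.96 + 243.38 + 507.27 = 1222.61
Index = 1083.83 / 1222.61 × 100 = 88.6489

88.6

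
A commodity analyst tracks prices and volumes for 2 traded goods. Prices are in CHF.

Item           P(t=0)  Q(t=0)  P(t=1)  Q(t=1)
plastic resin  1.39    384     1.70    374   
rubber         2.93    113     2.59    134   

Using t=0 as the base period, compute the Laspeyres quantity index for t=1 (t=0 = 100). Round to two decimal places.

105.51

Laspeyres quantity index uses base-period prices as weights.
ΣP(t=0)·Q(t=1) = 1.39×374 + 2.93×134 = 519.86 + 392.62 = 912.48
ΣP(t=0)·Q(t=0) = 1.39×384 + 2.93×113 = 533.76 + 331.09 = 864.85
Index = 912.48 / 864.85 × 100 = 105.5073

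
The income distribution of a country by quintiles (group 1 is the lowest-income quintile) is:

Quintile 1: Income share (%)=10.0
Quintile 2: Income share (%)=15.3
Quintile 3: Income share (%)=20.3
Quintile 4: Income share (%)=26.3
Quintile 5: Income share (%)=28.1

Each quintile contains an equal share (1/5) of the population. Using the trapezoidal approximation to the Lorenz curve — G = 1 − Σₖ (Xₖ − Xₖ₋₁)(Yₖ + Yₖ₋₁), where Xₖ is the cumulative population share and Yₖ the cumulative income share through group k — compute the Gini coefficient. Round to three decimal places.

0.189

Cumulative income shares Yₖ: 0.1000, 0.2530, 0.4560, 0.7190, 1.0000
Σ (Xₖ−Xₖ₋₁)(Yₖ+Yₖ₋₁) = (1/5)(0.1000+0.0000) + (1/5)(0.2530+0.1000) + (1/5)(0.4560+0.2530) + (1/5)(0.7190+0.4560) + (1/5)(1.0000+0.7190)
  = 0.0200 + 0.0706 + 0.1418 + 0.2350 + 0.3438 = 0.8112
G = 1 − 0.8112 = 0.1888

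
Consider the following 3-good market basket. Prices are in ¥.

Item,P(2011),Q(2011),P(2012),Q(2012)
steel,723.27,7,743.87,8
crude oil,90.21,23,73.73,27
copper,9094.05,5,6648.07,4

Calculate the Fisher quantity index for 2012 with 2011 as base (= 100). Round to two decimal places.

85.40

Laspeyres component (base-period weights):
ΣP(2011)Q(2012) = 723.27×8 + 90.21×27 + 9094.05×4 = 5786.16 + 2435.67 + 36376.2 = 44598.03
ΣP(2011)Q(2011) = 723.27×7 + 90.21×23 + 9094.05×5 = 5062.89 + 2074.83 + 45470.25 = 52607.97
L = 44598.03 / 52607.97 × 100 = 84.7743
Paasche component (current-period weights):
ΣP(2012)Q(2012) = 743.87×8 + 73.73×27 + 6648.07×4 = 5950.96 + 1990.71 + 26592.28 = 34533.95
ΣP(2012)Q(2011) = 743.87×7 + 73.73×23 + 6648.07×5 = 5207.09 + 1695.79 + 33240.35 = 40143.23
P = 34533.95 / 40143.23 × 100 = 86.0268
Fisher = √(L × P) = √(84.7743 × 86.0268) = 85.3983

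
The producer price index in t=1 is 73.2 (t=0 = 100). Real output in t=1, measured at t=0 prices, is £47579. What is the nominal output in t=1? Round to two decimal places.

Nominal = Real × (Index/100) = 47579 × (73.2/100)
        = 47579 × 0.732 = 34827.8280

34827.83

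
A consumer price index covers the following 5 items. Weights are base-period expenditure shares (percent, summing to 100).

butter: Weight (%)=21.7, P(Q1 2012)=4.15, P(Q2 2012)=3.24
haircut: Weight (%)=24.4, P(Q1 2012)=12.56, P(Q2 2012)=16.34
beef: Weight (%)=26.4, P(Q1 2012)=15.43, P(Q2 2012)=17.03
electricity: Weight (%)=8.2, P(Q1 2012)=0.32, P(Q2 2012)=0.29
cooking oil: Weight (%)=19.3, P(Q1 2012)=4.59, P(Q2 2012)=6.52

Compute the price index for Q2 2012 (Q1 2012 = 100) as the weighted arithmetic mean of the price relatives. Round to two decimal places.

butter: 21.7 × (3.24/4.15) = 21.7 × 0.780723 = 16.9417
haircut: 24.4 × (16.34/12.56) = 24.4 × 1.300955 = 31.7433
beef: 26.4 × (17.03/15.43) = 26.4 × 1.103694 = 29.1375
electricity: 8.2 × (0.29/0.32) = 8.2 × 0.906250 = 7.4312
cooking oil: 19.3 × (6.52/4.59) = 19.3 × 1.420479 = 27.4153
Index = Σ wᵢ·(p₁ᵢ/p₀ᵢ) = 16.9417 + 31.7433 + 29.1375 + 7.4312 + 27.4153 = 112.6690

112.67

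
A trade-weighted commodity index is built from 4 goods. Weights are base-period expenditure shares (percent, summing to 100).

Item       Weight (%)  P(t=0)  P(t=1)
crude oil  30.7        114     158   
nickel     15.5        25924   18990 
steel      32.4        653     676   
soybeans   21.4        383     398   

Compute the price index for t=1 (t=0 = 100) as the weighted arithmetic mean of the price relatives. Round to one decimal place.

109.7

crude oil: 30.7 × (158/114) = 30.7 × 1.385965 = 42.5491
nickel: 15.5 × (18990/25924) = 15.5 × 0.732526 = 11.3542
steel: 32.4 × (676/653) = 32.4 × 1.035222 = 33.5412
soybeans: 21.4 × (398/383) = 21.4 × 1.039164 = 22.2381
Index = Σ wᵢ·(p₁ᵢ/p₀ᵢ) = 42.5491 + 11.3542 + 33.5412 + 22.2381 = 109.6826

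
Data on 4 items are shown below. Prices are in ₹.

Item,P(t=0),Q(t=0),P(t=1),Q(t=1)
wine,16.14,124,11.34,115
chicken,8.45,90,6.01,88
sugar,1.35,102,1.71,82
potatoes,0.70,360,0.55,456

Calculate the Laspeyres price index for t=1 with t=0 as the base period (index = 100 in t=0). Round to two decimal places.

73.60

Laspeyres price index uses base-period quantities as weights.
ΣP(t=1)·Q(t=0) = 11.34×124 + 6.01×90 + 1.71×102 + 0.55×360 = 1406.16 + 540.9 + 174.42 + 198 = 2319.48
ΣP(t=0)·Q(t=0) = 16.14×124 + 8.45×90 + 1.35×102 + 0.70×360 = 2001.36 + 760.5 + 137.7 + 252 = 3151.56
Index = 2319.48 / 3151.56 × 100 = 73.5978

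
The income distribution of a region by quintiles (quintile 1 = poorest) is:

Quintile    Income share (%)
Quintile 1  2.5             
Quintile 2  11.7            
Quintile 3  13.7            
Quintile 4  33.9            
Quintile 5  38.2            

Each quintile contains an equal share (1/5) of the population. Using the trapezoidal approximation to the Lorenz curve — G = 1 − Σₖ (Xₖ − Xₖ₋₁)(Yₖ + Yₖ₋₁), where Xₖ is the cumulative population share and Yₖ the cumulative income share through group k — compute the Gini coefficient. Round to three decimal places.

Cumulative income shares Yₖ: 0.0250, 0.1420, 0.2790, 0.6180, 1.0000
Σ (Xₖ−Xₖ₋₁)(Yₖ+Yₖ₋₁) = (1/5)(0.0250+0.0000) + (1/5)(0.1420+0.0250) + (1/5)(0.2790+0.1420) + (1/5)(0.6180+0.2790) + (1/5)(1.0000+0.6180)
  = 0.0050 + 0.0334 + 0.0842 + 0.1794 + 0.3236 = 0.6256
G = 1 − 0.6256 = 0.3744

0.374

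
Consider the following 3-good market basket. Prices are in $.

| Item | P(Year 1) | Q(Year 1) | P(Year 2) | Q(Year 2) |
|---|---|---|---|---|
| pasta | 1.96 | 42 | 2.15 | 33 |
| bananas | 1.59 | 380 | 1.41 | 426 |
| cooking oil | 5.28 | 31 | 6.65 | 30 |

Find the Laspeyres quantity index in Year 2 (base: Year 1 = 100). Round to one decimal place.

105.9

Laspeyres quantity index uses base-period prices as weights.
ΣP(Year 1)·Q(Year 2) = 1.96×33 + 1.59×426 + 5.28×30 = 64.68 + 677.34 + 158.4 = 900.42
ΣP(Year 1)·Q(Year 1) = 1.96×42 + 1.59×380 + 5.28×31 = 82.32 + 604.2 + 163.68 = 850.2
Index = 900.42 / 850.2 × 100 = 105.9068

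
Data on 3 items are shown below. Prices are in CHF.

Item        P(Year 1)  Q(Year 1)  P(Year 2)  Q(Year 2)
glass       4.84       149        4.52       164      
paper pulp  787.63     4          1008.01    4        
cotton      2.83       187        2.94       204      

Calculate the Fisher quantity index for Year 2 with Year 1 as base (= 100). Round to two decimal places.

Laspeyres component (base-period weights):
ΣP(Year 1)Q(Year 2) = 4.84×164 + 787.63×4 + 2.83×204 = 793.76 + 3150.52 + 577.32 = 4521.6
ΣP(Year 1)Q(Year 1) = 4.84×149 + 787.63×4 + 2.83×187 = 721.16 + 3150.52 + 529.21 = 4400.89
L = 4521.6 / 4400.89 × 100 = 102.7429
Paasche component (current-period weights):
ΣP(Year 2)Q(Year 2) = 4.52×164 + 1008.01×4 + 2.94×204 = 741.28 + 4032.04 + 599.76 = 5373.08
ΣP(Year 2)Q(Year 1) = 4.52×149 + 1008.01×4 + 2.94×187 = 673.48 + 4032.04 + 549.78 = 5255.3
P = 5373.08 / 5255.3 × 100 = 102.2412
Fisher = √(L × P) = √(102.7429 × 102.2412) = 102.4917

102.49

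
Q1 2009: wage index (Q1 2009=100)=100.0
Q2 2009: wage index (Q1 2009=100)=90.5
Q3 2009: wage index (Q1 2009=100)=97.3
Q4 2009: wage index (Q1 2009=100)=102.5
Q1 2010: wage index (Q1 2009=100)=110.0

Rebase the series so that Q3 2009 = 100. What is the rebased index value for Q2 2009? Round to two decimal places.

93.01

Rebased(Q2 2009) = 90.5 / 97.3 × 100 = 93.0113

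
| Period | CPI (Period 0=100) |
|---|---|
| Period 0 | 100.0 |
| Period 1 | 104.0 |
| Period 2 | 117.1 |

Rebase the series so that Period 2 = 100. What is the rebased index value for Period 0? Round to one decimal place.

Rebased(Period 0) = 100.0 / 117.1 × 100 = 85.3971

85.4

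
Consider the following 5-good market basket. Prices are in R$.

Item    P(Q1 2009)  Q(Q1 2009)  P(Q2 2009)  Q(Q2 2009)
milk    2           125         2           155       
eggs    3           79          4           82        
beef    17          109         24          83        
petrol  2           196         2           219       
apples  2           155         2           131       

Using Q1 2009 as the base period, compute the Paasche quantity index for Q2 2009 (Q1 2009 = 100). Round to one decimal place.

85.7

Paasche quantity index uses current-period prices as weights.
ΣP(Q2 2009)·Q(Q2 2009) = 2×155 + 4×82 + 24×83 + 2×219 + 2×131 = 310 + 328 + 1992 + 438 + 262 = 3330
ΣP(Q2 2009)·Q(Q1 2009) = 2×125 + 4×79 + 24×109 + 2×196 + 2×155 = 250 + 316 + 2616 + 392 + 310 = 3884
Index = 3330 / 3884 × 100 = 85.7364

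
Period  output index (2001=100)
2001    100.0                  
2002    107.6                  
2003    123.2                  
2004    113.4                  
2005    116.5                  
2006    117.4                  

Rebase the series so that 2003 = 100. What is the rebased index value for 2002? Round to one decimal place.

Rebased(2002) = 107.6 / 123.2 × 100 = 87.3377

87.3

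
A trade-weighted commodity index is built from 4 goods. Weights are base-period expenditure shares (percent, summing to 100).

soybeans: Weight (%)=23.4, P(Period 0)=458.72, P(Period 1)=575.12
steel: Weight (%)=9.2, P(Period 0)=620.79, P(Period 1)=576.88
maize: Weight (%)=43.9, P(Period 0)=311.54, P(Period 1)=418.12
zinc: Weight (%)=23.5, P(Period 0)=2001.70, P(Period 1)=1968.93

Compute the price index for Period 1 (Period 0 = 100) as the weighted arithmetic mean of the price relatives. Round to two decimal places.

119.92

soybeans: 23.4 × (575.12/458.72) = 23.4 × 1.253750 = 29.3377
steel: 9.2 × (576.88/620.79) = 9.2 × 0.929268 = 8.5493
maize: 43.9 × (418.12/311.54) = 43.9 × 1.342107 = 58.9185
zinc: 23.5 × (1968.93/2001.70) = 23.5 × 0.983629 = 23.1153
Index = Σ wᵢ·(p₁ᵢ/p₀ᵢ) = 29.3377 + 8.5493 + 58.9185 + 23.1153 = 119.9208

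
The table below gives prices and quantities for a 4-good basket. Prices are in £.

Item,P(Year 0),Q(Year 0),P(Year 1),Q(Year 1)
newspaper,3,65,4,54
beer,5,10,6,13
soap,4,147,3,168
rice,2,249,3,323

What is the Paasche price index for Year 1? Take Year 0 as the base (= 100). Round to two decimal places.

Paasche price index uses current-period quantities as weights.
ΣP(Year 1)·Q(Year 1) = 4×54 + 6×13 + 3×168 + 3×323 = 216 + 78 + 504 + 969 = 1767
ΣP(Year 0)·Q(Year 1) = 3×54 + 5×13 + 4×168 + 2×323 = 162 + 65 + 672 + 646 = 1545
Index = 1767 / 1545 × 100 = 114.3689

114.37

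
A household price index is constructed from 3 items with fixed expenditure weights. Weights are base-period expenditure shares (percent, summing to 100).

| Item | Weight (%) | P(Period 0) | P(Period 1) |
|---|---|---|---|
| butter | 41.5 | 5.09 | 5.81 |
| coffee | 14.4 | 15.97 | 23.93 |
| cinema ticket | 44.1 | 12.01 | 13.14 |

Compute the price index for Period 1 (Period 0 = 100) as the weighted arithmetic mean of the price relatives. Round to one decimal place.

butter: 41.5 × (5.81/5.09) = 41.5 × 1.141454 = 47.3703
coffee: 14.4 × (23.93/15.97) = 14.4 × 1.498435 = 21.5775
cinema ticket: 44.1 × (13.14/12.01) = 44.1 × 1.094088 = 48.2493
Index = Σ wᵢ·(p₁ᵢ/p₀ᵢ) = 47.3703 + 21.5775 + 48.2493 = 117.1971

117.2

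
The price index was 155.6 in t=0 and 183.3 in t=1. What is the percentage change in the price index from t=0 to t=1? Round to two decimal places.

17.80%

Change = (183.3 − 155.6) / 155.6 × 100
       = 27.7 / 155.6 × 100 = 17.8021%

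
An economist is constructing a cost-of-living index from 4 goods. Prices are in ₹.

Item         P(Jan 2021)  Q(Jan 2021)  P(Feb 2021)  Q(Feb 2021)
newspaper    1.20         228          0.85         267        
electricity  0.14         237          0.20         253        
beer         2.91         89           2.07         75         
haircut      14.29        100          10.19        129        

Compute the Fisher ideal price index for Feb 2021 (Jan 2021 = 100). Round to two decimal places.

Laspeyres component (base-period weights):
ΣP(Feb 2021)Q(Jan 2021) = 0.85×228 + 0.20×237 + 2.07×89 + 10.19×100 = 193.8 + 47.4 + 184.23 + 1019 = 1444.43
ΣP(Jan 2021)Q(Jan 2021) = 1.20×228 + 0.14×237 + 2.91×89 + 14.29×100 = 273.6 + 33.18 + 258.99 + 1429 = 1994.77
L = 1444.43 / 1994.77 × 100 = 72.4109
Paasche component (current-period weights):
ΣP(Feb 2021)Q(Feb 2021) = 0.85×267 + 0.20×253 + 2.07×75 + 10.19×129 = 226.95 + 50.6 + 155.25 + 1314.51 = 1747.31
ΣP(Jan 2021)Q(Feb 2021) = 1.20×267 + 0.14×253 + 2.91×75 + 14.29×129 = 320.4 + 35.42 + 218.25 + 1843.41 = 2417.48
P = 1747.31 / 2417.48 × 100 = 72.2782
Fisher = √(L × P) = √(72.4109 × 72.2782) = 72.3445

72.34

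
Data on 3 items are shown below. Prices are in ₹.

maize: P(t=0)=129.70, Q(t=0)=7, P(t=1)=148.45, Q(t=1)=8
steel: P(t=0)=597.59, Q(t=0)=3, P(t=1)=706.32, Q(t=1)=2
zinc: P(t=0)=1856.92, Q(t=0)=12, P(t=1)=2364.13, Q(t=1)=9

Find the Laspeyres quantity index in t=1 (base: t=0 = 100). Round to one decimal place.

75.8

Laspeyres quantity index uses base-period prices as weights.
ΣP(t=0)·Q(t=1) = 129.70×8 + 597.59×2 + 1856.92×9 = 1037.6 + 1195.18 + 16712.28 = 18945.06
ΣP(t=0)·Q(t=0) = 129.70×7 + 597.59×3 + 1856.92×12 = 907.9 + 1792.77 + 22283.04 = 24983.71
Index = 18945.06 / 24983.71 × 100 = 75.8297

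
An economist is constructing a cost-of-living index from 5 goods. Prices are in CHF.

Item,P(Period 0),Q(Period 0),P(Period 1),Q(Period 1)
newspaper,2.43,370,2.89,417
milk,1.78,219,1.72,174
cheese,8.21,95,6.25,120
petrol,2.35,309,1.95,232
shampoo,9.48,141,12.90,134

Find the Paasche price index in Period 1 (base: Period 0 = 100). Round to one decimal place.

Paasche price index uses current-period quantities as weights.
ΣP(Period 1)·Q(Period 1) = 2.89×417 + 1.72×174 + 6.25×120 + 1.95×232 + 12.90×134 = 1205.13 + 299.28 + 750 + 452.4 + 1728.6 = 4435.41
ΣP(Period 0)·Q(Period 1) = 2.43×417 + 1.78×174 + 8.21×120 + 2.35×232 + 9.48×134 = 1013.31 + 309.72 + 985.2 + 545.2 + 1270.32 = 4123.75
Index = 4435.41 / 4123.75 × 100 = 107.5577

107.6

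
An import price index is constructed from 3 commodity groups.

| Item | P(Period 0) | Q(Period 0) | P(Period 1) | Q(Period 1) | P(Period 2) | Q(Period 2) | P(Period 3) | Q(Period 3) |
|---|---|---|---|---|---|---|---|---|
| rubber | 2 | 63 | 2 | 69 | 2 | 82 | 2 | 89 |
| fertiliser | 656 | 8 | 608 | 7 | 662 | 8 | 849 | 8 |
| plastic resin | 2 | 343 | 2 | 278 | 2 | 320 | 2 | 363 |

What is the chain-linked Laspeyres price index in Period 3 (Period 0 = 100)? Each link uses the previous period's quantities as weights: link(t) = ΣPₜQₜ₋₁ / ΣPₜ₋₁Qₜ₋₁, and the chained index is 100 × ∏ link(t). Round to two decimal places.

Link Period 0→Period 1:
ΣP(Period 1)Q(Period 0) = 2×63 + 608×8 + 2×343 = 126 + 4864 + 686 = 5676
ΣP(Period 0)Q(Period 0) = 2×63 + 656×8 + 2×343 = 126 + 5248 + 686 = 6060
link = 5676/6060 = 0.936634
Link Period 1→Period 2:
ΣP(Period 2)Q(Period 1) = 2×69 + 662×7 + 2×278 = 138 + 4634 + 556 = 5328
ΣP(Period 1)Q(Period 1) = 2×69 + 608×7 + 2×278 = 138 + 4256 + 556 = 4950
link = 5328/4950 = 1.076364
Link Period 2→Period 3:
ΣP(Period 3)Q(Period 2) = 2×82 + 849×8 + 2×320 = 164 + 6792 + 640 = 7596
ΣP(Period 2)Q(Period 2) = 2×82 + 662×8 + 2×320 = 164 + 5296 + 640 = 6100
link = 7596/6100 = 1.245246
Chained index = 100 × 0.936634 × 1.076364 × 1.245246 = 125.5405

125.54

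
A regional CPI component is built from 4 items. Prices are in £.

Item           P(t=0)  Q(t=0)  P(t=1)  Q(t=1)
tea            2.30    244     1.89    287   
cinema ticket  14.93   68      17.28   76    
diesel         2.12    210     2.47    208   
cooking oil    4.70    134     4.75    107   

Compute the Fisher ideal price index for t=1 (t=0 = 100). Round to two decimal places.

105.18

Laspeyres component (base-period weights):
ΣP(t=1)Q(t=0) = 1.89×244 + 17.28×68 + 2.47×210 + 4.75×134 = 461.16 + 1175.04 + 518.7 + 636.5 = 2791.4
ΣP(t=0)Q(t=0) = 2.30×244 + 14.93×68 + 2.12×210 + 4.70×134 = 561.2 + 1015.24 + 445.2 + 629.8 = 2651.44
L = 2791.4 / 2651.44 × 100 = 105.2786
Paasche component (current-period weights):
ΣP(t=1)Q(t=1) = 1.89×287 + 17.28×76 + 2.47×208 + 4.75×107 = 542.43 + 1313.28 + 513.76 + 508.25 = 2877.72
ΣP(t=0)Q(t=1) = 2.30×287 + 14.93×76 + 2.12×208 + 4.70×107 = 660.1 + 1134.68 + 440.96 + 502.9 = 2738.64
P = 2877.72 / 2738.64 × 100 = 105.0784
Fisher = √(L × P) = √(105.2786 × 105.0784) = 105.1785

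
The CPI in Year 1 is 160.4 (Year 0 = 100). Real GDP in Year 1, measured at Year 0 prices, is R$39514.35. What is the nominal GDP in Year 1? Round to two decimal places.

63381.02

Nominal = Real × (Index/100) = 39514.35 × (160.4/100)
        = 39514.35 × 1.604 = 63381.0174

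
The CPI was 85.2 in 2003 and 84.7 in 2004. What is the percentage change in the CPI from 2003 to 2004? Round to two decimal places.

-0.59%

Change = (84.7 − 85.2) / 85.2 × 100
       = -0.5 / 85.2 × 100 = -0.5869%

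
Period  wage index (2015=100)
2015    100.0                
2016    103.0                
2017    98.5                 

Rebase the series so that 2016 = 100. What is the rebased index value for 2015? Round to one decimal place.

Rebased(2015) = 100.0 / 103.0 × 100 = 97.0874

97.1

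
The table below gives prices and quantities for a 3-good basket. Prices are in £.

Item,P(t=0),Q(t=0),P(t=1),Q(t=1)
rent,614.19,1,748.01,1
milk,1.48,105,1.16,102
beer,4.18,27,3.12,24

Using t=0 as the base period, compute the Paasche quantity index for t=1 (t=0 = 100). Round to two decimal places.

98.65

Paasche quantity index uses current-period prices as weights.
ΣP(t=1)·Q(t=1) = 748.01×1 + 1.16×102 + 3.12×24 = 748.01 + 118.32 + 74.88 = 941.21
ΣP(t=1)·Q(t=0) = 748.01×1 + 1.16×105 + 3.12×27 = 748.01 + 121.8 + 84.24 = 954.05
Index = 941.21 / 954.05 × 100 = 98.6542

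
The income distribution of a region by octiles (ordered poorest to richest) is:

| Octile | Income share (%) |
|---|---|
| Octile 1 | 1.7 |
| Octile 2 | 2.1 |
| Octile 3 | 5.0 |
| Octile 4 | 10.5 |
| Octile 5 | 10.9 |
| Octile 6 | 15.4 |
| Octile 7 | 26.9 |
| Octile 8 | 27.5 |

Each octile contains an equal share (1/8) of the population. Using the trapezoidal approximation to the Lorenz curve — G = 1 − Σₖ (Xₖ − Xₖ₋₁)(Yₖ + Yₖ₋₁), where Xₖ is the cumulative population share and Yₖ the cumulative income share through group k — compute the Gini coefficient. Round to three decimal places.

Cumulative income shares Yₖ: 0.0170, 0.0380, 0.0880, 0.1930, 0.3020, 0.4560, 0.7250, 1.0000
Σ (Xₖ−Xₖ₋₁)(Yₖ+Yₖ₋₁) = (1/8)(0.0170+0.0000) + (1/8)(0.0380+0.0170) + (1/8)(0.0880+0.0380) + (1/8)(0.1930+0.0880) + (1/8)(0.3020+0.1930) + (1/8)(0.4560+0.3020) + (1/8)(0.7250+0.4560) + (1/8)(1.0000+0.7250)
  = 0.0021 + 0.0069 + 0.0158 + 0.0351 + 0.0619 + 0.0948 + 0.1476 + 0.2156 = 0.5797
G = 1 − 0.5797 = 0.4203

0.420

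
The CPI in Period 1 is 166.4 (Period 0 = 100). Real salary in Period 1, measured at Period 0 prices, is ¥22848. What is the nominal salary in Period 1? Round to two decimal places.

Nominal = Real × (Index/100) = 22848 × (166.4/100)
        = 22848 × 1.664 = 38019.0720

38019.07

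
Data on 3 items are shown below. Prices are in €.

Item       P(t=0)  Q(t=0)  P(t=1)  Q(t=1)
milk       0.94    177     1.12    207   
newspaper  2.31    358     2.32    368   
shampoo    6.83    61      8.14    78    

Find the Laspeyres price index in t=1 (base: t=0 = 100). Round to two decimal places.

Laspeyres price index uses base-period quantities as weights.
ΣP(t=1)·Q(t=0) = 1.12×177 + 2.32×358 + 8.14×61 = 198.24 + 830.56 + 496.54 = 1525.34
ΣP(t=0)·Q(t=0) = 0.94×177 + 2.31×358 + 6.83×61 = 166.38 + 826.98 + 416.63 = 1409.99
Index = 1525.34 / 1409.99 × 100 = 108.1809

108.18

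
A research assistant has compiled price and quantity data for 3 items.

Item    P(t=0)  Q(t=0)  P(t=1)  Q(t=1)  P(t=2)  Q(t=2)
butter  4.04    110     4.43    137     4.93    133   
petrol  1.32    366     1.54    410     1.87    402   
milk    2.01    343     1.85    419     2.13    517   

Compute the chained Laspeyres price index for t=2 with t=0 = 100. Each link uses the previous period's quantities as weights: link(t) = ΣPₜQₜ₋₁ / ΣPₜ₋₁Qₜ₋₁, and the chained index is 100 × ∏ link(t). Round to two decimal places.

120.86

Link t=0→t=1:
ΣP(t=1)Q(t=0) = 4.43×110 + 1.54×366 + 1.85×343 = 487.3 + 563.64 + 634.55 = 1685.49
ΣP(t=0)Q(t=0) = 4.04×110 + 1.32×366 + 2.01×343 = 444.4 + 483.12 + 689.43 = 1616.95
link = 1685.49/1616.95 = 1.042388
Link t=1→t=2:
ΣP(t=2)Q(t=1) = 4.93×137 + 1.87×410 + 2.13×419 = 675.41 + 766.7 + 892.47 = 2334.58
ΣP(t=1)Q(t=1) = 4.43×137 + 1.54×410 + 1.85×419 = 606.91 + 631.4 + 775.15 = 2013.46
link = 2334.58/2013.46 = 1.159487
Chained index = 100 × 1.042388 × 1.159487 = 120.8635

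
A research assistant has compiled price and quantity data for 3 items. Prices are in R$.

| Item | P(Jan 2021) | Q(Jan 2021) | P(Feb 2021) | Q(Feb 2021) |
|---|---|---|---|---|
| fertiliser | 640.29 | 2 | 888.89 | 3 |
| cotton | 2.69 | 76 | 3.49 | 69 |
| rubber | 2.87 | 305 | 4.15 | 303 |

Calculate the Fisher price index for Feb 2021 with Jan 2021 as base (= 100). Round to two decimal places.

140.06

Laspeyres component (base-period weights):
ΣP(Feb 2021)Q(Jan 2021) = 888.89×2 + 3.49×76 + 4.15×305 = 1777.78 + 265.24 + 1265.75 = 3308.77
ΣP(Jan 2021)Q(Jan 2021) = 640.29×2 + 2.69×76 + 2.87×305 = 1280.58 + 204.44 + 875.35 = 2360.37
L = 3308.77 / 2360.37 × 100 = 140.1801
Paasche component (current-period weights):
ΣP(Feb 2021)Q(Feb 2021) = 888.89×3 + 3.49×69 + 4.15×303 = 2666.67 + 240.81 + 1257.45 = 4164.93
ΣP(Jan 2021)Q(Feb 2021) = 640.29×3 + 2.69×69 + 2.87×303 = 1920.87 + 185.61 + 869.61 = 2976.09
P = 4164.93 / 2976.09 × 100 = 139.9464
Fisher = √(L × P) = √(140.1801 × 139.9464) = 140.0632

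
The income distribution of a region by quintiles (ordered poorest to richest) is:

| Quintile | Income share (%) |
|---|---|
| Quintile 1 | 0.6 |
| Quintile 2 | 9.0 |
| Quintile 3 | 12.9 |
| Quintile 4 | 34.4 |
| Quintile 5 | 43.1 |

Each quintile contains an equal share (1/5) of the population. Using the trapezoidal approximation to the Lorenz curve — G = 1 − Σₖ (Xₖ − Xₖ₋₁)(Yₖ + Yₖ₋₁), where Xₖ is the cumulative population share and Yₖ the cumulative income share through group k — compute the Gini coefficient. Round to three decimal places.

0.442

Cumulative income shares Yₖ: 0.0060, 0.0960, 0.2250, 0.5690, 1.0000
Σ (Xₖ−Xₖ₋₁)(Yₖ+Yₖ₋₁) = (1/5)(0.0060+0.0000) + (1/5)(0.0960+0.0060) + (1/5)(0.2250+0.0960) + (1/5)(0.5690+0.2250) + (1/5)(1.0000+0.5690)
  = 0.0012 + 0.0204 + 0.0642 + 0.1588 + 0.3138 = 0.5584
G = 1 − 0.5584 = 0.4416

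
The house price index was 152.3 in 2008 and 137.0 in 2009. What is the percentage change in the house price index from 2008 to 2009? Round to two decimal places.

Change = (137.0 − 152.3) / 152.3 × 100
       = -15.3 / 152.3 × 100 = -10.0460%

-10.05%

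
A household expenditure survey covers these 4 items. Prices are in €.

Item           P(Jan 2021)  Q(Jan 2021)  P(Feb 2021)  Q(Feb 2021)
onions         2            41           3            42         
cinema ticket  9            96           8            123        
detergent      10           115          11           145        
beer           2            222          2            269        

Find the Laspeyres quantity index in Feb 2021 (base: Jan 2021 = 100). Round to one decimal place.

125.2

Laspeyres quantity index uses base-period prices as weights.
ΣP(Jan 2021)·Q(Feb 2021) = 2×42 + 9×123 + 10×145 + 2×269 = 84 + 1107 + 1450 + 538 = 3179
ΣP(Jan 2021)·Q(Jan 2021) = 2×41 + 9×96 + 10×115 + 2×222 = 82 + 864 + 1150 + 444 = 2540
Index = 3179 / 2540 × 100 = 125.1575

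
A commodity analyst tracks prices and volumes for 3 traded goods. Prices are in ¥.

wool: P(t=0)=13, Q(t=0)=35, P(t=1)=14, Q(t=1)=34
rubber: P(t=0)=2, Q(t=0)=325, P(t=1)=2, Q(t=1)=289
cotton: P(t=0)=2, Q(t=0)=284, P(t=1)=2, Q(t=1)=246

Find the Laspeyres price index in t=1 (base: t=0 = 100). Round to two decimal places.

102.09

Laspeyres price index uses base-period quantities as weights.
ΣP(t=1)·Q(t=0) = 14×35 + 2×325 + 2×284 = 490 + 650 + 568 = 1708
ΣP(t=0)·Q(t=0) = 13×35 + 2×325 + 2×284 = 455 + 650 + 568 = 1673
Index = 1708 / 1673 × 100 = 102.0921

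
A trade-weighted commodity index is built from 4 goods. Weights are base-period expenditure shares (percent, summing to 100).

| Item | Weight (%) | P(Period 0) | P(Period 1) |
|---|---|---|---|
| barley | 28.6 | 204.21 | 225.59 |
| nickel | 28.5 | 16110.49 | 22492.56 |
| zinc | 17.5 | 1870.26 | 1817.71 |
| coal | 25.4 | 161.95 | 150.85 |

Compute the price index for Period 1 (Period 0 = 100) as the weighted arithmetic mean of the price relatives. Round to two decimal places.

112.05

barley: 28.6 × (225.59/204.21) = 28.6 × 1.104696 = 31.5943
nickel: 28.5 × (22492.56/16110.49) = 28.5 × 1.396144 = 39.7901
zinc: 17.5 × (1817.71/1870.26) = 17.5 × 0.971902 = 17.0083
coal: 25.4 × (150.85/161.95) = 25.4 × 0.931460 = 23.6591
Index = Σ wᵢ·(p₁ᵢ/p₀ᵢ) = 31.5943 + 39.7901 + 17.0083 + 23.6591 = 112.0518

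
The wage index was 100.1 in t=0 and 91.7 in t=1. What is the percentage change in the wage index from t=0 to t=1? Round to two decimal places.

-8.39%

Change = (91.7 − 100.1) / 100.1 × 100
       = -8.4 / 100.1 × 100 = -8.3916%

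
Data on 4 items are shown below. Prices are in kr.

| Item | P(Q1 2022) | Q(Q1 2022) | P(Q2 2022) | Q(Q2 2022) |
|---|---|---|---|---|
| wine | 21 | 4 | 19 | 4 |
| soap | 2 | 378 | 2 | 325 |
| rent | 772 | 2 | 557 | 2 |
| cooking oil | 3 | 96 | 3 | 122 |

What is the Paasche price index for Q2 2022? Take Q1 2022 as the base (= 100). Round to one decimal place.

Paasche price index uses current-period quantities as weights.
ΣP(Q2 2022)·Q(Q2 2022) = 19×4 + 2×325 + 557×2 + 3×122 = 76 + 650 + 1114 + 366 = 2206
ΣP(Q1 2022)·Q(Q2 2022) = 21×4 + 2×325 + 772×2 + 3×122 = 84 + 650 + 1544 + 366 = 2644
Index = 2206 / 2644 × 100 = 83.4342

83.4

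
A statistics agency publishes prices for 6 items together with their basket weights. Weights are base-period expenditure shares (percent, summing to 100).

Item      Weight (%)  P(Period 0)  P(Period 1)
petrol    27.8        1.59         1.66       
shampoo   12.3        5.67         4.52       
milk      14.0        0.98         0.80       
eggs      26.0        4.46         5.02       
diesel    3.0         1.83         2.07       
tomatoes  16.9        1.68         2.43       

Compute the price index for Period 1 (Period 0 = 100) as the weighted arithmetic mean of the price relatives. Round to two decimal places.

107.36

petrol: 27.8 × (1.66/1.59) = 27.8 × 1.044025 = 29.0239
shampoo: 12.3 × (4.52/5.67) = 12.3 × 0.797178 = 9.8053
milk: 14.0 × (0.80/0.98) = 14.0 × 0.816327 = 11.4286
eggs: 26.0 × (5.02/4.46) = 26.0 × 1.125561 = 29.2646
diesel: 3.0 × (2.07/1.83) = 3.0 × 1.131148 = 3.3934
tomatoes: 16.9 × (2.43/1.68) = 16.9 × 1.446429 = 24.4446
Index = Σ wᵢ·(p₁ᵢ/p₀ᵢ) = 29.0239 + 9.8053 + 11.4286 + 29.2646 + 3.3934 + 24.4446 = 107.3604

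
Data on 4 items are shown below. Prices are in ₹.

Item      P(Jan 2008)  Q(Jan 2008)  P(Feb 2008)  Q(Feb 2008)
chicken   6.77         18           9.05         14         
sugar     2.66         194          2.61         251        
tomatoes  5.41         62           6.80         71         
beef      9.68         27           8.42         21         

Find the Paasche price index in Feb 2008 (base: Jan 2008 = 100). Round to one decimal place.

106.8

Paasche price index uses current-period quantities as weights.
ΣP(Feb 2008)·Q(Feb 2008) = 9.05×14 + 2.61×251 + 6.80×71 + 8.42×21 = 126.7 + 655.11 + 482.8 + 176.82 = 1441.43
ΣP(Jan 2008)·Q(Feb 2008) = 6.77×14 + 2.66×251 + 5.41×71 + 9.68×21 = 94.78 + 667.66 + 384.11 + 203.28 = 1349.83
Index = 1441.43 / 1349.83 × 100 = 106.7860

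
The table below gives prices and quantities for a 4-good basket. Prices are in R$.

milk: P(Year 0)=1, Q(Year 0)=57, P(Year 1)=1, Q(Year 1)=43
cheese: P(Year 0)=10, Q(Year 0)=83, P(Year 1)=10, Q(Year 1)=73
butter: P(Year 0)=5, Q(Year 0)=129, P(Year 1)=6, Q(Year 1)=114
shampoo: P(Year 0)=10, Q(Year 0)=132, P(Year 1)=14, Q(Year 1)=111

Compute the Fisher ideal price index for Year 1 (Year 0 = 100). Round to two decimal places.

Laspeyres component (base-period weights):
ΣP(Year 1)Q(Year 0) = 1×57 + 10×83 + 6×129 + 14×132 = 57 + 830 + 774 + 1848 = 3509
ΣP(Year 0)Q(Year 0) = 1×57 + 10×83 + 5×129 + 10×132 = 57 + 830 + 645 + 1320 = 2852
L = 3509 / 2852 × 100 = 123.0365
Paasche component (current-period weights):
ΣP(Year 1)Q(Year 1) = 1×43 + 10×73 + 6×114 + 14×111 = 43 + 730 + 684 + 1554 = 3011
ΣP(Year 0)Q(Year 1) = 1×43 + 10×73 + 5×114 + 10×111 = 43 + 730 + 570 + 1110 = 2453
P = 3011 / 2453 × 100 = 122.7477
Fisher = √(L × P) = √(123.0365 × 122.7477) = 122.8920

122.89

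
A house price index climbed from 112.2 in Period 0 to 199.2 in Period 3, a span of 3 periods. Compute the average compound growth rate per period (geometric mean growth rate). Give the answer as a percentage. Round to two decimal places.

21.09%

Growth factor = (199.2/112.2)^(1/3) = (1.775401)^(1/3) = 1.210874
Growth rate = 1.210874 − 1 = 0.210874 = 21.0874%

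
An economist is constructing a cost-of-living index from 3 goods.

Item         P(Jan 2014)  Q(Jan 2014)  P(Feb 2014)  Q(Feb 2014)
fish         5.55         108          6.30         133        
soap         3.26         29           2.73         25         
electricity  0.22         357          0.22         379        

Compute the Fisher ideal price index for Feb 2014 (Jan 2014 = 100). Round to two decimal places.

109.04

Laspeyres component (base-period weights):
ΣP(Feb 2014)Q(Jan 2014) = 6.30×108 + 2.73×29 + 0.22×357 = 680.4 + 79.17 + 78.54 = 838.11
ΣP(Jan 2014)Q(Jan 2014) = 5.55×108 + 3.26×29 + 0.22×357 = 599.4 + 94.54 + 78.54 = 772.48
L = 838.11 / 772.48 × 100 = 108.4960
Paasche component (current-period weights):
ΣP(Feb 2014)Q(Feb 2014) = 6.30×133 + 2.73×25 + 0.22×379 = 837.9 + 68.25 + 83.38 = 989.53
ΣP(Jan 2014)Q(Feb 2014) = 5.55×133 + 3.26×25 + 0.22×379 = 738.15 + 81.5 + 83.38 = 903.03
P = 989.53 / 903.03 × 100 = 109.5789
Fisher = √(L × P) = √(108.4960 × 109.5789) = 109.0361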